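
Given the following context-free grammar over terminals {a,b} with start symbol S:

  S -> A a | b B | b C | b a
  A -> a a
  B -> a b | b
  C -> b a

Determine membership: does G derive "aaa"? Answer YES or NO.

Convert to CNF:
  S -> A T0 | T1 B | T1 C | T1 T0
  A -> T0 T0
  B -> T0 T1 | b
  C -> T1 T0
  T0 -> a
  T1 -> b

CYK fill:
  [0..0]={T0}  "a"  orig:{}
  [1..1]={T0}  "a"  orig:{}
  [2..2]={T0}  "a"  orig:{}
  [0..1]={A}  "aa"
  [1..2]={A}  "aa"
  [0..2]={S}  "aaa"

S ∈ T[0,2] ⇒ YES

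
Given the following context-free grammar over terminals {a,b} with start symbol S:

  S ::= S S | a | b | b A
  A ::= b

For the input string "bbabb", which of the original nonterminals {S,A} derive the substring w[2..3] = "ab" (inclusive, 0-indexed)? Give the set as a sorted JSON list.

Convert to CNF:
  S -> S S | T0 A | a | b
  A -> b
  T0 -> b

CYK fill (cells [i..j] with 2 ≤ i ≤ j ≤ 3 only):
  [2..2]={S}  "a"
  [3..3]={A,S,T0}  "b"  orig:{A,S}
  [2..3]={S}  "ab"

Original NTs in T[2,3] deriving "ab": ["S"]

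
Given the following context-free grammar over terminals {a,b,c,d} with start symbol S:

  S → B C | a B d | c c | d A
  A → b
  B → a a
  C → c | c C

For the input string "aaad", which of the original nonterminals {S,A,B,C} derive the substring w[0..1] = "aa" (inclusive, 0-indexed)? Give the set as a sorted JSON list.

Convert to CNF:
  S -> B C | T0 X3 | T1 T1 | T2 A
  A -> b
  B -> T0 T0
  C -> T1 C | c
  T0 -> a
  T1 -> c
  T2 -> d
  X3 -> B T2

CYK fill — only the sub-triangle for w[0..1]:
  [0..0]={T0}  "a"  orig:{}
  [1..1]={T0}  "a"  orig:{}
  [0..1]={B}  "aa"

Original NTs in T[0,1] deriving "aa": ["B"]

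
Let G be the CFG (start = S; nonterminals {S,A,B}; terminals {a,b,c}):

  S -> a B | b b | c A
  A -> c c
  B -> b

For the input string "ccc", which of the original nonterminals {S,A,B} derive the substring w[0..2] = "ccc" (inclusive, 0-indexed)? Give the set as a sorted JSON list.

Convert to CNF:
  S -> T0 A | T1 B | T2 T2
  A -> T0 T0
  B -> b
  T0 -> c
  T1 -> a
  T2 -> b

Fill CYK table bottom-up — only the sub-triangle for w[0..2]:
  T[0,0] 'c' = {T0}  orig:{}
  T[1,1] 'c' = {T0}  orig:{}
  T[2,2] 'c' = {T0}  orig:{}
  T[0,1] 'cc' = {A}
  T[1,2] 'cc' = {A}
  T[0,2] 'ccc' = {S}

Original NTs in T[0,2] deriving "ccc": ["S"]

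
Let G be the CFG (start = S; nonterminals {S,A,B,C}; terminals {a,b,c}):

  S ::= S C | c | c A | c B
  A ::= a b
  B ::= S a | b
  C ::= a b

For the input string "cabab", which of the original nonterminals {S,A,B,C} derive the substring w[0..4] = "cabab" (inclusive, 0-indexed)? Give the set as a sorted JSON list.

CNF form of G:
  S -> S C | T2 A | T2 B | c
  A -> T0 T1
  B -> S T0 | b
  C -> T0 T1
  T0 -> a
  T1 -> b
  T2 -> c

CYK table (by increasing span) — only the sub-triangle for w[0..4]:
  T[0,0] 'c' = {S,T2}  orig:{S}
  T[1,1] 'a' = {T0}  orig:{}
  T[2,2] 'b' = {B,T1}  orig:{B}
  T[3,3] 'a' = {T0}  orig:{}
  T[4,4] 'b' = {B,T1}  orig:{B}
  T[0,1] 'ca' = {B}
  T[1,2] 'ab' = {A,C}
  T[2,3] 'ba' = ∅
  T[3,4] 'ab' = {A,C}
  T[0,2] 'cab' = {S}
  T[1,3] 'aba' = ∅
  T[2,4] 'bab' = ∅
  T[0,3] 'caba' = {B}
  T[1,4] 'abab' = ∅
  T[0,4] 'cabab' = {S}

Original NTs in T[0,4] deriving "cabab": ["S"]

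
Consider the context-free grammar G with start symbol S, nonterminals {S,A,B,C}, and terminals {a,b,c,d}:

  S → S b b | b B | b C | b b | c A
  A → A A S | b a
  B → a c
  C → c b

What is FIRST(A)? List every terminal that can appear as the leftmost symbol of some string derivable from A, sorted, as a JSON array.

FIRST sets, iterate to fixpoint:
[1]
  A via A→b a: +{b}
  B via B→a c: +{a}
  C via C→c b: +{c}
  S via S→b B: +{b}
  S via S→c A: +{c}
  S: {b,c}  A: {b}  B: {a}  C: {c}
[2] (no change)
  S: {b,c}  A: {b}  B: {a}  C: {c}

FIRST(A) = ["b"]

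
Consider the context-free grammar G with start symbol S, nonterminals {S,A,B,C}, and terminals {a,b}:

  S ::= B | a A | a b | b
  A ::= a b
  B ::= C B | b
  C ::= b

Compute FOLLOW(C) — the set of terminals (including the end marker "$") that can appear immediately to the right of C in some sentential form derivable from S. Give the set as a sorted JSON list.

FIRST iteration:
round 1:
  A via A→a b: +{a}
  B via B→b: +{b}
  C via C→b: +{b}
  S via S→B: +{b}
  S via S→a A: +{a}
  S: {a,b}  A: {a}  B: {b}  C: {b}
round 2: — fixpoint
  S: {a,b}  A: {a}  B: {b}  C: {b}

FOLLOW iteration:
seed FOLLOW(S) with $
pass 1:
  B→C B: FOLLOW(C) ⊇ FIRST(B) = {b}; new: +{b}
  S→B: FOLLOW(B) ⊇ FOLLOW(S) ⊇ {$}; new: +{$}
  S→a A: FOLLOW(A) ⊇ FOLLOW(S) ⊇ {$}; new: +{$}
  FOLLOW(S)={$}  FOLLOW(A)={$}  FOLLOW(B)={$}  FOLLOW(C)={b}
pass 2: — fixpoint
  FOLLOW(S)={$}  FOLLOW(A)={$}  FOLLOW(B)={$}  FOLLOW(C)={b}

FOLLOW(C) = ["b"]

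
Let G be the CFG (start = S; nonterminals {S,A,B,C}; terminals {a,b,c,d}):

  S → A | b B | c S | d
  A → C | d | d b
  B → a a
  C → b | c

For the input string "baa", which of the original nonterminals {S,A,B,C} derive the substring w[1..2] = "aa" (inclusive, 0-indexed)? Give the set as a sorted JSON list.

CNF form of G:
  S -> T0 T1 | T1 B | T3 S | b | c | d
  A -> T0 T1 | b | c | d
  B -> T2 T2
  C -> b | c
  T0 -> d
  T1 -> b
  T2 -> a
  T3 -> c

CYK table (by increasing span) — only the sub-triangle for w[1..2]:
  T[1,1] 'a' = {T2}  orig:{}
  T[2,2] 'a' = {T2}  orig:{}
  T[1,2] 'aa' = {B}

Original NTs in T[1,2] deriving "aa": ["B"]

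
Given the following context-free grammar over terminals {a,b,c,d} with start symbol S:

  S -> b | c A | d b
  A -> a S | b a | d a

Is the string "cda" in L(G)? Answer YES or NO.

Convert to CNF:
  S -> T2 T1 | T3 A | b
  A -> T0 S | T1 T0 | T2 T0
  T0 -> a
  T1 -> b
  T2 -> d
  T3 -> c

CYK fill:
  T[0,0] 'c' = {T3}  orig:{}
  T[1,1] 'd' = {T2}  orig:{}
  T[2,2] 'a' = {T0}  orig:{}
  T[0,1] 'cd' = ∅
  T[1,2] 'da' = {A}
  T[0,2] 'cda' = {S}

S ∈ T[0,2] ⇒ YES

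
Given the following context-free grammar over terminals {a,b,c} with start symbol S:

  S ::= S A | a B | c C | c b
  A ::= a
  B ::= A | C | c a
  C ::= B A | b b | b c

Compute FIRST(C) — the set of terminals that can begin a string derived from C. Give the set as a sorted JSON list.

FIRST sets, iterate to fixpoint:
pass 1:
  A via A→a: +{a}
  B via B→A: +{a}
  B via B→c a: +{c}
  C via C→B A: +{a,c}
  C via C→b b: +{b}
  S via S→a B: +{a}
  S via S→c C: +{c}
  FIRST[S]={a,c}  FIRST[A]={a}  FIRST[B]={a,c}  FIRST[C]={a,b,c}
pass 2:
  B via B→C: +{b}
  FIRST[S]={a,c}  FIRST[A]={a}  FIRST[B]={a,b,c}  FIRST[C]={a,b,c}
pass 3: (no change)
  FIRST[S]={a,c}  FIRST[A]={a}  FIRST[B]={a,b,c}  FIRST[C]={a,b,c}

FIRST(C) = ["a", "b", "c"]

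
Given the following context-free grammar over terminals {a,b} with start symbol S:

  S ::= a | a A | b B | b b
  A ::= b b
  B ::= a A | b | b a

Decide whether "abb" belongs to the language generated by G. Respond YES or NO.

Convert to CNF:
  S -> T0 B | T0 T0 | T1 A | a
  A -> T0 T0
  B -> T0 T1 | T1 A | b
  T0 -> b
  T1 -> a

CYK table (by increasing span):
  [0..0]={S,T1}  "a"  orig:{S}
  [1..1]={B,T0}  "b"  orig:{B}
  [2..2]={B,T0}  "b"  orig:{B}
  [0..1]=∅  "ab"
  [1..2]={A,S}  "bb"
  [0..2]={B,S}  "abb"

S ∈ T[0,2] ⇒ YES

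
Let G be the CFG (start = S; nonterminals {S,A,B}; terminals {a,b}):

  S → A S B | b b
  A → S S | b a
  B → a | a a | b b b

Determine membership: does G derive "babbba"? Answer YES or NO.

Convert to CNF:
  S -> A X3 | T0 T0
  A -> S S | T0 T1
  B -> T0 X2 | T1 T1 | a
  T0 -> b
  T1 -> a
  X2 -> T0 T0
  X3 -> S B

Fill CYK table bottom-up:
  cell(0,0) b: {T0}  orig:{}
  cell(1,1) a: {B,T1}  orig:{B}
  cell(2,2) b: {T0}  orig:{}
  cell(3,3) b: {T0}  orig:{}
  cell(4,4) b: {T0}  orig:{}
  cell(5,5) a: {B,T1}  orig:{B}
  cell(0,1) ba: {A}
  cell(1,2) ab: ∅
  cell(2,3) bb: {S,X2}  orig:{S}
  cell(3,4) bb: {S,X2}  orig:{S}
  cell(4,5) ba: {A}
  cell(0,2) bab: ∅
  cell(1,3) abb: ∅
  cell(2,4) bbb: {B}
  cell(3,5) bba: {X3}  orig:{}
  cell(0,3) babb: ∅
  cell(1,4) abbb: ∅
  cell(2,5) bbba: ∅
  cell(0,4) babbb: ∅
  cell(1,5) abbba: ∅
  cell(0,5) babbba: ∅

S ∉ T[0,5] ⇒ NO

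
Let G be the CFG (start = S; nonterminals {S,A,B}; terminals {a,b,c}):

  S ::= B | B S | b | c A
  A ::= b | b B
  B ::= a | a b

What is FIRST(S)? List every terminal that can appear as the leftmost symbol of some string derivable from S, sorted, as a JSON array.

FIRST sets, iterate to fixpoint:
[1]
  A via A→b: +{b}
  B via B→a: +{a}
  S via S→B: +{a}
  S via S→b: +{b}
  S via S→c A: +{c}
  FIRST(S)={a,b,c}  FIRST(A)={b}  FIRST(B)={a}
[2] (no change)
  FIRST(S)={a,b,c}  FIRST(A)={b}  FIRST(B)={a}

FIRST(S) = ["a", "b", "c"]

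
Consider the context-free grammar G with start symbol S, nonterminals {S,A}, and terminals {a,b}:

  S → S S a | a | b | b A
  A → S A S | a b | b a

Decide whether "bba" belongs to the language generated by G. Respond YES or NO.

CNF form of G:
  S -> S X3 | T1 A | a | b
  A -> S X2 | T0 T1 | T1 T0
  T0 -> a
  T1 -> b
  X2 -> A S
  X3 -> S T0

CYK fill:
  cell(0,0) b: {S,T1}  orig:{S}
  cell(1,1) b: {S,T1}  orig:{S}
  cell(2,2) a: {S,T0}  orig:{S}
  cell(0,1) bb: ∅
  cell(1,2) ba: {A,X3}  orig:{A}
  cell(0,2) bba: {S}

S ∈ T[0,2] ⇒ YES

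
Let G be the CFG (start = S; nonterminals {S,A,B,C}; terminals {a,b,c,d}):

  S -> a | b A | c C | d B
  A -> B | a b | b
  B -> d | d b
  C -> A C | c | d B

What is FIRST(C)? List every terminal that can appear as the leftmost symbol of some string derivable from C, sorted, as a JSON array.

FIRST iteration:
round 1:
  A via A→a b: +{a}
  A via A→b: +{b}
  B via B→d: +{d}
  C via C→A C: +{a,b}
  C via C→c: +{c}
  C via C→d B: +{d}
  S via S→a: +{a}
  S via S→b A: +{b}
  S via S→c C: +{c}
  S via S→d B: +{d}
  S: {a,b,c,d}  A: {a,b}  B: {d}  C: {a,b,c,d}
round 2:
  A via A→B: +{d}
  S: {a,b,c,d}  A: {a,b,d}  B: {d}  C: {a,b,c,d}
round 3: done
  S: {a,b,c,d}  A: {a,b,d}  B: {d}  C: {a,b,c,d}

FIRST(C) = ["a", "b", "c", "d"]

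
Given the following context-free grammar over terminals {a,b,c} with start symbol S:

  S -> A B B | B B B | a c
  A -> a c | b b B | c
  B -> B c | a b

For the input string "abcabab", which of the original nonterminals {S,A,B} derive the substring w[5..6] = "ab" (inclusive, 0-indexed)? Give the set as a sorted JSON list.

CNF form of G:
  S -> A X4 | B X5 | T0 T1
  A -> T0 T1 | T2 X3 | c
  B -> B T1 | T0 T2
  T0 -> a
  T1 -> c
  T2 -> b
  X3 -> T2 B
  X4 -> B B
  X5 -> B B

CYK table (by increasing span) (cells [i..j] with 5 ≤ i ≤ j ≤ 6 only):
  [5..5]={T0}  "a"  orig:{}
  [6..6]={T2}  "b"  orig:{}
  [5..6]={B}  "ab"

Original NTs in T[5,6] deriving "ab": ["B"]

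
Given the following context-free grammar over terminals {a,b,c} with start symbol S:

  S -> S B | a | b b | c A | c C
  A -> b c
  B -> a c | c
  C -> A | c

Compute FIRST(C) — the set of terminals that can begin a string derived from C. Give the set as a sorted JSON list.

FIRST iteration:
iter 1:
  A via A→b c: +{b}
  B via B→a c: +{a}
  B via B→c: +{c}
  C via C→A: +{b}
  C via C→c: +{c}
  S via S→a: +{a}
  S via S→b b: +{b}
  S via S→c A: +{c}
  S: {a,b,c}  A: {b}  B: {a,c}  C: {b,c}
iter 2: (stable)
  S: {a,b,c}  A: {b}  B: {a,c}  C: {b,c}

FIRST(C) = ["b", "c"]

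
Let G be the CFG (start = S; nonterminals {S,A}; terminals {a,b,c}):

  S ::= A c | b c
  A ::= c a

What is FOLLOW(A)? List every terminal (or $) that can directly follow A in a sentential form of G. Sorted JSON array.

FIRST sets, iterate to fixpoint:
[1]
  A via A→c a: +{c}
  S via S→A c: +{c}
  S via S→b c: +{b}
  FIRST(S)={b,c}  FIRST(A)={c}
[2] — fixpoint
  FIRST(S)={b,c}  FIRST(A)={c}

FOLLOW iteration:
FOLLOW(S) := {$}
round 1:
  S→A c: FOLLOW(A) ⊇ FIRST(c) = {c}; new: +{c}
  FOLLOW(S)={$}  FOLLOW(A)={c}
round 2: — fixpoint
  FOLLOW(S)={$}  FOLLOW(A)={c}

FOLLOW(A) = ["c"]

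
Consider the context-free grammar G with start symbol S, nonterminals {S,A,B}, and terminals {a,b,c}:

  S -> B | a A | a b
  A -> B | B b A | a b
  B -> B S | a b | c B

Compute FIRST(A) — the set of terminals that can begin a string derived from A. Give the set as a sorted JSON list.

FIRST sets, iterate to fixpoint:
pass 1:
  A via A→a b: +{a}
  B via B→a b: +{a}
  B via B→c B: +{c}
  S via S→B: +{a,c}
  S: {a,c}  A: {a}  B: {a,c}
pass 2:
  A via A→B: +{c}
  S: {a,c}  A: {a,c}  B: {a,c}
pass 3: — fixpoint
  S: {a,c}  A: {a,c}  B: {a,c}

FIRST(A) = ["a", "c"]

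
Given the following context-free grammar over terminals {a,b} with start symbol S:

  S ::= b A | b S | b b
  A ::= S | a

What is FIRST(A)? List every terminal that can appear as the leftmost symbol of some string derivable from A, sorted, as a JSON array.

FIRST iteration:
pass 1:
  A via A→a: +{a}
  S via S→b A: +{b}
  S: {b}  A: {a}
pass 2:
  A via A→S: +{b}
  S: {b}  A: {a,b}
pass 3: (stable)
  S: {b}  A: {a,b}

FIRST(A) = ["a", "b"]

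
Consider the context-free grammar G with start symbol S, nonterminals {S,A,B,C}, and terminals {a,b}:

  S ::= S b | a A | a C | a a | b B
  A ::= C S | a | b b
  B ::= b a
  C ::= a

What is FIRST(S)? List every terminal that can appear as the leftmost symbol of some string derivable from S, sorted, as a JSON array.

FIRST iteration:
[1]
  A via A→a: +{a}
  A via A→b b: +{b}
  B via B→b a: +{b}
  C via C→a: +{a}
  S via S→a A: +{a}
  S via S→b B: +{b}
  S: {a,b}  A: {a,b}  B: {b}  C: {a}
[2] (stable)
  S: {a,b}  A: {a,b}  B: {b}  C: {a}

FIRST(S) = ["a", "b"]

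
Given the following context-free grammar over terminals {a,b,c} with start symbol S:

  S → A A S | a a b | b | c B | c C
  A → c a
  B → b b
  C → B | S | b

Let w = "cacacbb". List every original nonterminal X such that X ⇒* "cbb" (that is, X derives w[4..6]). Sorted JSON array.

Convert to CNF:
  S -> A X5 | T0 B | T0 C | T1 X6 | b
  A -> T0 T1
  B -> T2 T2
  C -> A X3 | T0 B | T0 C | T1 X4 | T2 T2 | b
  T0 -> c
  T1 -> a
  T2 -> b
  X3 -> A S
  X4 -> T1 T2
  X5 -> A S
  X6 -> T1 T2

Fill CYK table bottom-up — only the sub-triangle for w[4..6]:
  [4..4]={T0}  "c"  orig:{}
  [5..5]={C,S,T2}  "b"  orig:{C,S}
  [6..6]={C,S,T2}  "b"  orig:{C,S}
  [4..5]={C,S}  "cb"
  [5..6]={B,C}  "bb"
  [4..6]={C,S}  "cbb"

Original NTs in T[4,6] deriving "cbb": ["C", "S"]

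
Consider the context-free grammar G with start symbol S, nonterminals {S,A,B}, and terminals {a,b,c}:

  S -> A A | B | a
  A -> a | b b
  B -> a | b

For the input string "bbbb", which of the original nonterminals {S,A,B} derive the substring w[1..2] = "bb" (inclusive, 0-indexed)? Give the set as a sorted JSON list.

CNF form of G:
  S -> A A | a | b
  A -> T0 T0 | a
  B -> a | b
  T0 -> b

CYK fill — only the sub-triangle for w[1..2]:
  cell(1,1) b: {B,S,T0}  orig:{B,S}
  cell(2,2) b: {B,S,T0}  orig:{B,S}
  cell(1,2) bb: {A}

Original NTs in T[1,2] deriving "bb": ["A"]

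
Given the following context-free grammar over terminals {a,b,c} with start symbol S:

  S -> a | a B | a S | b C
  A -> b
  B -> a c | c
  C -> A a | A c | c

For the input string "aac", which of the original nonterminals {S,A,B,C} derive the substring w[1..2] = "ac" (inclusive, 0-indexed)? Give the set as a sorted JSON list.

Convert to CNF:
  S -> T0 B | T0 S | T2 C | a
  A -> b
  B -> T0 T1 | c
  C -> A T0 | A T1 | c
  T0 -> a
  T1 -> c
  T2 -> b

CYK fill (cells [i..j] with 1 ≤ i ≤ j ≤ 2 only):
  cell(1,1) a: {S,T0}  orig:{S}
  cell(2,2) c: {B,C,T1}  orig:{B,C}
  cell(1,2) ac: {B,S}

Original NTs in T[1,2] deriving "ac": ["B", "S"]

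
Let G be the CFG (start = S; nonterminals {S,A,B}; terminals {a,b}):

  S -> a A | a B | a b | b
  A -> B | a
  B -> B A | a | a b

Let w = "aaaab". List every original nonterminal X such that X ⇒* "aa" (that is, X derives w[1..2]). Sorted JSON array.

Convert to CNF:
  S -> T0 A | T0 B | T0 T1 | b
  A -> B A | T0 T1 | a
  B -> B A | T0 T1 | a
  T0 -> a
  T1 -> b

CYK table (by increasing span) — only the sub-triangle for w[1..2]:
  T[1,1] 'a' = {A,B,T0}  orig:{A,B}
  T[2,2] 'a' = {A,B,T0}  orig:{A,B}
  T[1,2] 'aa' = {A,B,S}

Original NTs in T[1,2] deriving "aa": ["A", "B", "S"]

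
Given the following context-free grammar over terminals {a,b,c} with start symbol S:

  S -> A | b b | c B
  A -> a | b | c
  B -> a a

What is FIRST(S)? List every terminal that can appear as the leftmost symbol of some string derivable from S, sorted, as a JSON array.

FIRST sets, iterate to fixpoint:
pass 1:
  A via A→a: +{a}
  A via A→b: +{b}
  A via A→c: +{c}
  B via B→a a: +{a}
  S via S→A: +{a,b,c}
  S: {a,b,c}  A: {a,b,c}  B: {a}
pass 2: — fixpoint
  S: {a,b,c}  A: {a,b,c}  B: {a}

FIRST(S) = ["a", "b", "c"]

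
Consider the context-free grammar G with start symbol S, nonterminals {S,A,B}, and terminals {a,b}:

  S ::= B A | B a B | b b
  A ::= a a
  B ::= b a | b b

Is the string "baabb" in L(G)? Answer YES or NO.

Convert to CNF:
  S -> B A | B X2 | T1 T1
  A -> T0 T0
  B -> T1 T0 | T1 T1
  T0 -> a
  T1 -> b
  X2 -> T0 B

Fill CYK table bottom-up:
  cell(0,0) b: {T1}  orig:{}
  cell(1,1) a: {T0}  orig:{}
  cell(2,2) a: {T0}  orig:{}
  cell(3,3) b: {T1}  orig:{}
  cell(4,4) b: {T1}  orig:{}
  cell(0,1) ba: {B}
  cell(1,2) aa: {A}
  cell(2,3) ab: ∅
  cell(3,4) bb: {B,S}
  cell(0,2) baa: ∅
  cell(1,3) aab: ∅
  cell(2,4) abb: {X2}  orig:{}
  cell(0,3) baab: ∅
  cell(1,4) aabb: ∅
  cell(0,4) baabb: {S}

S ∈ T[0,4] ⇒ YES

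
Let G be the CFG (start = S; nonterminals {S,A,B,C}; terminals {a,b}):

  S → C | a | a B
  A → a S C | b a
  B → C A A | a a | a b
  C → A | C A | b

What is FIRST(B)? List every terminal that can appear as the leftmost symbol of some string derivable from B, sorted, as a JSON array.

FIRST sets, iterate to fixpoint:
[1]
  A via A→a S C: +{a}
  A via A→b a: +{b}
  B via B→a a: +{a}
  C via C→A: +{a,b}
  S via S→C: +{a,b}
  FIRST(S)={a,b}  FIRST(A)={a,b}  FIRST(B)={a}  FIRST(C)={a,b}
[2]
  B via B→C A A: +{b}
  FIRST(S)={a,b}  FIRST(A)={a,b}  FIRST(B)={a,b}  FIRST(C)={a,b}
[3] done
  FIRST(S)={a,b}  FIRST(A)={a,b}  FIRST(B)={a,b}  FIRST(C)={a,b}

FIRST(B) = ["a", "b"]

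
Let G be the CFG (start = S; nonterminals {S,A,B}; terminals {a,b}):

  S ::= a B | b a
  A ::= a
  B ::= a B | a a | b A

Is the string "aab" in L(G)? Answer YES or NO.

CNF form of G:
  S -> T0 B | T1 T0
  A -> a
  B -> T0 B | T0 T0 | T1 A
  T0 -> a
  T1 -> b

CYK table (by increasing span):
  T[0,0] 'a' = {A,T0}  orig:{A}
  T[1,1] 'a' = {A,T0}  orig:{A}
  T[2,2] 'b' = {T1}  orig:{}
  T[0,1] 'aa' = {B}
  T[1,2] 'ab' = ∅
  T[0,2] 'aab' = ∅

S ∉ T[0,2] ⇒ NO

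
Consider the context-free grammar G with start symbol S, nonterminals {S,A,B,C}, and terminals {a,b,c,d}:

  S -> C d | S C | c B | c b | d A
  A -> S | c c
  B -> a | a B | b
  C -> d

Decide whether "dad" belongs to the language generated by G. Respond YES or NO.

Convert to CNF:
  S -> C T0 | S C | T0 A | T1 B | T1 T2
  A -> C T0 | S C | T0 A | T1 B | T1 T1 | T1 T2
  B -> T3 B | a | b
  C -> d
  T0 -> d
  T1 -> c
  T2 -> b
  T3 -> a

CYK table (by increasing span):
  [0..0]={C,T0}  "d"  orig:{C}
  [1..1]={B,T3}  "a"  orig:{B}
  [2..2]={C,T0}  "d"  orig:{C}
  [0..1]=∅  "da"
  [1..2]=∅  "ad"
  [0..2]=∅  "dad"

S ∉ T[0,2] ⇒ NO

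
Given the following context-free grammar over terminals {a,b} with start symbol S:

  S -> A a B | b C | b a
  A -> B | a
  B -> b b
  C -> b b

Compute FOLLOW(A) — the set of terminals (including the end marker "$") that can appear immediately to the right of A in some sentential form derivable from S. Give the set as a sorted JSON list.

FIRST iteration:
pass 1:
  A via A→a: +{a}
  B via B→b b: +{b}
  C via C→b b: +{b}
  S via S→A a B: +{a}
  S via S→b C: +{b}
  S: {a,b}  A: {a}  B: {b}  C: {b}
pass 2:
  A via A→B: +{b}
  S: {a,b}  A: {a,b}  B: {b}  C: {b}
pass 3: — fixpoint
  S: {a,b}  A: {a,b}  B: {b}  C: {b}

FOLLOW iteration:
initialize: $ ∈ FOLLOW(S)
iter 1:
  S→A a B: FOLLOW(A) ⊇ FIRST(a) = {a}; new: +{a}
  S→A a B: FOLLOW(B) ⊇ FOLLOW(S) ⊇ {$}; new: +{$}
  S→b C: FOLLOW(C) ⊇ FOLLOW(S) ⊇ {$}; new: +{$}
  FOLLOW[S]={$}  FOLLOW[A]={a}  FOLLOW[B]={$}  FOLLOW[C]={$}
iter 2:
  A→B: FOLLOW(B) ⊇ FOLLOW(A) ⊇ {a}; new: +{a}
  FOLLOW[S]={$}  FOLLOW[A]={a}  FOLLOW[B]={$,a}  FOLLOW[C]={$}
iter 3: (no change)
  FOLLOW[S]={$}  FOLLOW[A]={a}  FOLLOW[B]={$,a}  FOLLOW[C]={$}

FOLLOW(A) = ["a"]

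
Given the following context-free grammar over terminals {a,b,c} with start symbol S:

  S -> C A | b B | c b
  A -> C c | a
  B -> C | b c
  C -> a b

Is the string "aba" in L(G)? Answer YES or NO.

CNF form of G:
  S -> C A | T0 T2 | T2 B
  A -> C T0 | a
  B -> T1 T2 | T2 T0
  C -> T1 T2
  T0 -> c
  T1 -> a
  T2 -> b

CYK fill:
  [0..0]={A,T1}  "a"  orig:{A}
  [1..1]={T2}  "b"  orig:{}
  [2..2]={A,T1}  "a"  orig:{A}
  [0..1]={B,C}  "ab"
  [1..2]=∅  "ba"
  [0..2]={S}  "aba"

S ∈ T[0,2] ⇒ YES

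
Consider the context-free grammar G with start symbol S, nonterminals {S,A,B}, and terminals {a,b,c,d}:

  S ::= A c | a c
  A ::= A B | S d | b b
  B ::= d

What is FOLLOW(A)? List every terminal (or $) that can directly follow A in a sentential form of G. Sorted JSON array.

FIRST sets, iterate to fixpoint:
pass 1:
  A via A→b b: +{b}
  B via B→d: +{d}
  S via S→A c: +{b}
  S via S→a c: +{a}
  FIRST(S)={a,b}  FIRST(A)={b}  FIRST(B)={d}
pass 2:
  A via A→S d: +{a}
  FIRST(S)={a,b}  FIRST(A)={a,b}  FIRST(B)={d}
pass 3: — fixpoint
  FIRST(S)={a,b}  FIRST(A)={a,b}  FIRST(B)={d}

FOLLOW sets:
FOLLOW(S) := {$}
[1]
  A→A B: FOLLOW(A) ⊇ FIRST(B) = {d}; new: +{d}
  A→A B: FOLLOW(B) ⊇ FOLLOW(A) ⊇ {d}; new: +{d}
  A→S d: FOLLOW(S) ⊇ FIRST(d) = {d}; new: +{d}
  S→A c: FOLLOW(A) ⊇ FIRST(c) = {c}; new: +{c}
  FOLLOW[S]={$,d}  FOLLOW[A]={c,d}  FOLLOW[B]={d}
[2]
  A→A B: FOLLOW(B) ⊇ FOLLOW(A) ⊇ {c,d}; new: +{c}
  FOLLOW[S]={$,d}  FOLLOW[A]={c,d}  FOLLOW[B]={c,d}
[3] (stable)
  FOLLOW[S]={$,d}  FOLLOW[A]={c,d}  FOLLOW[B]={c,d}

FOLLOW(A) = ["c", "d"]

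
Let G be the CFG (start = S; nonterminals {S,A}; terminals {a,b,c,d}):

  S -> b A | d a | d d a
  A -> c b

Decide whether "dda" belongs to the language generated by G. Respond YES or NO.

CNF form of G:
  S -> T1 A | T2 T3 | T2 X4
  A -> T0 T1
  T0 -> c
  T1 -> b
  T2 -> d
  T3 -> a
  X4 -> T2 T3

CYK table (by increasing span):
  [0..0]={T2}  "d"  orig:{}
  [1..1]={T2}  "d"  orig:{}
  [2..2]={T3}  "a"  orig:{}
  [0..1]=∅  "dd"
  [1..2]={S,X4}  "da"  orig:{S}
  [0..2]={S}  "dda"

S ∈ T[0,2] ⇒ YES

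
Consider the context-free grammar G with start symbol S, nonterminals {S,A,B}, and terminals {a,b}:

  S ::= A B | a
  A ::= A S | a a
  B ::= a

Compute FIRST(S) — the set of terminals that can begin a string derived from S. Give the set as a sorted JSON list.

Compute FIRST by fixpoint:
iter 1:
  A via A→a a: +{a}
  B via B→a: +{a}
  S via S→A B: +{a}
  S: {a}  A: {a}  B: {a}
iter 2: — fixpoint
  S: {a}  A: {a}  B: {a}

FIRST(S) = ["a"]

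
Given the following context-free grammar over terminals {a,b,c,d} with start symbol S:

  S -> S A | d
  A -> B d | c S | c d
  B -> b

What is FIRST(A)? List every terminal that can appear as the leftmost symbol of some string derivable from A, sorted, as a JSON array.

FIRST iteration:
round 1:
  A via A→c S: +{c}
  B via B→b: +{b}
  S via S→d: +{d}
  FIRST(S)={d}  FIRST(A)={c}  FIRST(B)={b}
round 2:
  A via A→B d: +{b}
  FIRST(S)={d}  FIRST(A)={b,c}  FIRST(B)={b}
round 3: — fixpoint
  FIRST(S)={d}  FIRST(A)={b,c}  FIRST(B)={b}

FIRST(A) = ["b", "c"]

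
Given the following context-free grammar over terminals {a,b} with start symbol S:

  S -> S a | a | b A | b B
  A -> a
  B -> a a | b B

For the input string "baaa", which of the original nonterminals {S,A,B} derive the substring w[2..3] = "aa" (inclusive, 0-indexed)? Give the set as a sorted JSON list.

Convert to CNF:
  S -> S T0 | T1 A | T1 B | a
  A -> a
  B -> T0 T0 | T1 B
  T0 -> a
  T1 -> b

CYK fill — only the sub-triangle for w[2..3]:
  [2..2]={A,S,T0}  "a"  orig:{A,S}
  [3..3]={A,S,T0}  "a"  orig:{A,S}
  [2..3]={B,S}  "aa"

Original NTs in T[2,3] deriving "aa": ["B", "S"]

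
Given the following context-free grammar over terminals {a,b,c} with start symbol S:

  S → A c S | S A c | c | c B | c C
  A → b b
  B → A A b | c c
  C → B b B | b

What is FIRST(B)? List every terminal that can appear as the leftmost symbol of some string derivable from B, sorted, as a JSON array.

FIRST sets, iterate to fixpoint:
[1]
  A via A→b b: +{b}
  B via B→A A b: +{b}
  B via B→c c: +{c}
  C via C→B b B: +{b,c}
  S via S→A c S: +{b}
  S via S→c: +{c}
  FIRST[S]={b,c}  FIRST[A]={b}  FIRST[B]={b,c}  FIRST[C]={b,c}
[2] — fixpoint
  FIRST[S]={b,c}  FIRST[A]={b}  FIRST[B]={b,c}  FIRST[C]={b,c}

FIRST(B) = ["b", "c"]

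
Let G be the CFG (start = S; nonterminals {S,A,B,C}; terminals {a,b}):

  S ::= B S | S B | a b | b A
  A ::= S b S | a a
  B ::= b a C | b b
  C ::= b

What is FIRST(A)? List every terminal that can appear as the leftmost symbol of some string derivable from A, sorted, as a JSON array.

FIRST iteration:
[1]
  A via A→a a: +{a}
  B via B→b a C: +{b}
  C via C→b: +{b}
  S via S→B S: +{b}
  S via S→a b: +{a}
  FIRST(S)={a,b}  FIRST(A)={a}  FIRST(B)={b}  FIRST(C)={b}
[2]
  A via A→S b S: +{b}
  FIRST(S)={a,b}  FIRST(A)={a,b}  FIRST(B)={b}  FIRST(C)={b}
[3] (stable)
  FIRST(S)={a,b}  FIRST(A)={a,b}  FIRST(B)={b}  FIRST(C)={b}

FIRST(A) = ["a", "b"]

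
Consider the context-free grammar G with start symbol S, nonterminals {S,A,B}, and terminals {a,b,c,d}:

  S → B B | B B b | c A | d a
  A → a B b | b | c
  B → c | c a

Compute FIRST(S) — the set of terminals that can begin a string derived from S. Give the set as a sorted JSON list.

FIRST iteration:
[1]
  A via A→a B b: +{a}
  A via A→b: +{b}
  A via A→c: +{c}
  B via B→c: +{c}
  S via S→B B: +{c}
  S via S→d a: +{d}
  FIRST(S)={c,d}  FIRST(A)={a,b,c}  FIRST(B)={c}
[2] done
  FIRST(S)={c,d}  FIRST(A)={a,b,c}  FIRST(B)={c}

FIRST(S) = ["c", "d"]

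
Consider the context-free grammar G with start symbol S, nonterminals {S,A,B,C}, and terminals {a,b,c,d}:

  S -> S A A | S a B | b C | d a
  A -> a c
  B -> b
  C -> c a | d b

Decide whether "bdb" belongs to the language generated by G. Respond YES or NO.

CNF form of G:
  S -> S X4 | S X5 | T2 T0 | T3 C
  A -> T0 T1
  B -> b
  C -> T1 T0 | T2 T3
  T0 -> a
  T1 -> c
  T2 -> d
  T3 -> b
  X4 -> A A
  X5 -> T0 B

CYK fill:
  T[0,0] 'b' = {B,T3}  orig:{B}
  T[1,1] 'd' = {T2}  orig:{}
  T[2,2] 'b' = {B,T3}  orig:{B}
  T[0,1] 'bd' = ∅
  T[1,2] 'db' = {C}
  T[0,2] 'bdb' = {S}

S ∈ T[0,2] ⇒ YES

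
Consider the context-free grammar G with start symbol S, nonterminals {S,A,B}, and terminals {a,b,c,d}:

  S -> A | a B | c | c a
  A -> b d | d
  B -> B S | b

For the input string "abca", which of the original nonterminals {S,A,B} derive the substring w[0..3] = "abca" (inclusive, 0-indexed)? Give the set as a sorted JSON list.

Convert to CNF:
  S -> T0 T1 | T2 B | T3 T2 | c | d
  A -> T0 T1 | d
  B -> B S | b
  T0 -> b
  T1 -> d
  T2 -> a
  T3 -> c

Fill CYK table bottom-up, restricted to cells inside w[0..3]:
  cell(0,0) a: {T2}  orig:{}
  cell(1,1) b: {B,T0}  orig:{B}
  cell(2,2) c: {S,T3}  orig:{S}
  cell(3,3) a: {T2}  orig:{}
  cell(0,1) ab: {S}
  cell(1,2) bc: {B}
  cell(2,3) ca: {S}
  cell(0,2) abc: {S}
  cell(1,3) bca: {B}
  cell(0,3) abca: {S}

Original NTs in T[0,3] deriving "abca": ["S"]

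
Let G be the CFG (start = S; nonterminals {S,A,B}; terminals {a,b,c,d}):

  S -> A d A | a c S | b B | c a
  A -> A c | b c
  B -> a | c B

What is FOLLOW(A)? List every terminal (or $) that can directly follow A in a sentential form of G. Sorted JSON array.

Compute FIRST by fixpoint:
pass 1:
  A via A→b c: +{b}
  B via B→a: +{a}
  B via B→c B: +{c}
  S via S→A d A: +{b}
  S via S→a c S: +{a}
  S via S→c a: +{c}
  FIRST(S)={a,b,c}  FIRST(A)={b}  FIRST(B)={a,c}
pass 2: — fixpoint
  FIRST(S)={a,b,c}  FIRST(A)={b}  FIRST(B)={a,c}

Compute FOLLOW by fixpoint:
initialize: $ ∈ FOLLOW(S)
[1]
  A→A c: FOLLOW(A) ⊇ FIRST(c) = {c}; new: +{c}
  S→A d A: FOLLOW(A) ⊇ FIRST(d) = {d}; new: +{d}
  S→A d A: FOLLOW(A) ⊇ FOLLOW(S) ⊇ {$}; new: +{$}
  S→b B: FOLLOW(B) ⊇ FOLLOW(S) ⊇ {$}; new: +{$}
  FOLLOW[S]={$}  FOLLOW[A]={$,c,d}  FOLLOW[B]={$}
[2] done
  FOLLOW[S]={$}  FOLLOW[A]={$,c,d}  FOLLOW[B]={$}

FOLLOW(A) = ["$", "c", "d"]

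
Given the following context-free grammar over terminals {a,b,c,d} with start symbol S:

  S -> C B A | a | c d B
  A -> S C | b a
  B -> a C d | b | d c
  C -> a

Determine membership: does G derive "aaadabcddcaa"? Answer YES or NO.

Convert to CNF:
  S -> C X5 | T3 X6 | a
  A -> S C | T0 T1
  B -> T1 X4 | T2 T3 | b
  C -> a
  T0 -> b
  T1 -> a
  T2 -> d
  T3 -> c
  X4 -> C T2
  X5 -> B A
  X6 -> T2 B

CYK fill:
  [0..0]={C,S,T1}  "a"  orig:{C,S}
  [1..1]={C,S,T1}  "a"  orig:{C,S}
  [2..2]={C,S,T1}  "a"  orig:{C,S}
  [3..3]={T2}  "d"  orig:{}
  [4..4]={C,S,T1}  "a"  orig:{C,S}
  [5..5]={B,T0}  "b"  orig:{B}
  [6..6]={T3}  "c"  orig:{}
  [7..7]={T2}  "d"  orig:{}
  [8..8]={T2}  "d"  orig:{}
  [9..9]={T3}  "c"  orig:{}
  [10..10]={C,S,T1}  "a"  orig:{C,S}
  [11..11]={C,S,T1}  "a"  orig:{C,S}
  [0..1]={A}  "aa"
  [1..2]={A}  "aa"
  [2..3]={X4}  "ad"  orig:{}
  [3..4]=∅  "da"
  [4..5]=∅  "ab"
  [5..6]=∅  "bc"
  [6..7]=∅  "cd"
  [7..8]=∅  "dd"
  [8..9]={B}  "dc"
  [9..10]=∅  "ca"
  [10..11]={A}  "aa"
  [0..2]=∅  "aaa"
  [1..3]={B}  "aad"
  [2..4]=∅  "ada"
  [3..5]=∅  "dab"
  [4..6]=∅  "abc"
  [5..7]=∅  "bcd"
  [6..8]=∅  "cdd"
  [7..9]={X6}  "ddc"  orig:{}
  [8..10]=∅  "dca"
  [9..11]=∅  "caa"
  [0..3]=∅  "aaad"
  [1..4]=∅  "aada"
  [2..5]=∅  "adab"
  [3..6]=∅  "dabc"
  [4..7]=∅  "abcd"
  [5..8]=∅  "bcdd"
  [6..9]={S}  "cddc"
  [7..10]=∅  "ddca"
  [8..11]={X5}  "dcaa"  orig:{}
  [0..4]=∅  "aaada"
  [1..5]=∅  "aadab"
  [2..6]=∅  "adabc"
  [3..7]=∅  "dabcd"
  [4..8]=∅  "abcdd"
  [5..9]=∅  "bcddc"
  [6..10]={A}  "cddca"
  [7..11]=∅  "ddcaa"
  [0..5]=∅  "aaadab"
  [1..6]=∅  "aadabc"
  [2..7]=∅  "adabcd"
  [3..8]=∅  "dabcdd"
  [4..9]=∅  "abcddc"
  [5..10]={X5}  "bcddca"  orig:{}
  [6..11]=∅  "cddcaa"
  [0..6]=∅  "aaadabc"
  [1..7]=∅  "aadabcd"
  [2..8]=∅  "adabcdd"
  [3..9]=∅  "dabcddc"
  [4..10]={S}  "abcddca"
  [5..11]=∅  "bcddcaa"
  [0..7]=∅  "aaadabcd"
  [1..8]=∅  "aadabcdd"
  [2..9]=∅  "adabcddc"
  [3..10]=∅  "dabcddca"
  [4..11]={A}  "abcddcaa"
  [0..8]=∅  "aaadabcdd"
  [1..9]=∅  "aadabcddc"
  [2..10]=∅  "adabcddca"
  [3..11]=∅  "dabcddcaa"
  [0..9]=∅  "aaadabcddc"
  [1..10]=∅  "aadabcddca"
  [2..11]=∅  "adabcddcaa"
  [0..10]=∅  "aaadabcddca"
  [1..11]={X5}  "aadabcddcaa"  orig:{}
  [0..11]={S}  "aaadabcddcaa"

S ∈ T[0,11] ⇒ YES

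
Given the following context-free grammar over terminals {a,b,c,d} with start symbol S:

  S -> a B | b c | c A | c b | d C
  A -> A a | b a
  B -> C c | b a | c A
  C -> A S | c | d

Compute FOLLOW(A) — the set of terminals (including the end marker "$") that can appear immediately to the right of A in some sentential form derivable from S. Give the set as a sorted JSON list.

Compute FIRST by fixpoint:
[1]
  A via A→b a: +{b}
  B via B→b a: +{b}
  B via B→c A: +{c}
  C via C→A S: +{b}
  C via C→c: +{c}
  C via C→d: +{d}
  S via S→a B: +{a}
  S via S→b c: +{b}
  S via S→c A: +{c}
  S via S→d C: +{d}
  FIRST[S]={a,b,c,d}  FIRST[A]={b}  FIRST[B]={b,c}  FIRST[C]={b,c,d}
[2]
  B via B→C c: +{d}
  FIRST[S]={a,b,c,d}  FIRST[A]={b}  FIRST[B]={b,c,d}  FIRST[C]={b,c,d}
[3] (no change)
  FIRST[S]={a,b,c,d}  FIRST[A]={b}  FIRST[B]={b,c,d}  FIRST[C]={b,c,d}

FOLLOW iteration:
seed FOLLOW(S) with $
[1]
  A→A a: FOLLOW(A) ⊇ FIRST(a) = {a}; new: +{a}
  B→C c: FOLLOW(C) ⊇ FIRST(c) = {c}; new: +{c}
  C→A S: FOLLOW(A) ⊇ FIRST(S) = {a,b,c,d}; new: +{b,c,d}
  C→A S: FOLLOW(S) ⊇ FOLLOW(C) ⊇ {c}; new: +{c}
  S→a B: FOLLOW(B) ⊇ FOLLOW(S) ⊇ {$,c}; new: +{$,c}
  S→c A: FOLLOW(A) ⊇ FOLLOW(S) ⊇ {$,c}; new: +{$}
  S→d C: FOLLOW(C) ⊇ FOLLOW(S) ⊇ {$,c}; new: +{$}
  FOLLOW[S]={$,c}  FOLLOW[A]={$,a,b,c,d}  FOLLOW[B]={$,c}  FOLLOW[C]={$,c}
[2] (stable)
  FOLLOW[S]={$,c}  FOLLOW[A]={$,a,b,c,d}  FOLLOW[B]={$,c}  FOLLOW[C]={$,c}

FOLLOW(A) = ["$", "a", "b", "c", "d"]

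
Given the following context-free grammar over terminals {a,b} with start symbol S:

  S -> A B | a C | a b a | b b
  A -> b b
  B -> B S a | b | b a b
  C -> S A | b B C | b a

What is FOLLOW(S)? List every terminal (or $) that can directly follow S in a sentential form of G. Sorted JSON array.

FIRST iteration:
pass 1:
  A via A→b b: +{b}
  B via B→b: +{b}
  C via C→b B C: +{b}
  S via S→A B: +{b}
  S via S→a C: +{a}
  FIRST[S]={a,b}  FIRST[A]={b}  FIRST[B]={b}  FIRST[C]={b}
pass 2:
  C via C→S A: +{a}
  FIRST[S]={a,b}  FIRST[A]={b}  FIRST[B]={b}  FIRST[C]={a,b}
pass 3: (no change)
  FIRST[S]={a,b}  FIRST[A]={b}  FIRST[B]={b}  FIRST[C]={a,b}

FOLLOW iteration:
seed FOLLOW(S) with $
[1]
  B→B S a: FOLLOW(B) ⊇ FIRST(S) = {a,b}; new: +{a,b}
  B→B S a: FOLLOW(S) ⊇ FIRST(a) = {a}; new: +{a}
  C→S A: FOLLOW(S) ⊇ FIRST(A) = {b}; new: +{b}
  S→A B: FOLLOW(A) ⊇ FIRST(B) = {b}; new: +{b}
  S→A B: FOLLOW(B) ⊇ FOLLOW(S) ⊇ {$,a,b}; new: +{$}
  S→a C: FOLLOW(C) ⊇ FOLLOW(S) ⊇ {$,a,b}; new: +{$,a,b}
  FOLLOW(S)={$,a,b}  FOLLOW(A)={b}  FOLLOW(B)={$,a,b}  FOLLOW(C)={$,a,b}
[2]
  C→S A: FOLLOW(A) ⊇ FOLLOW(C) ⊇ {$,a,b}; new: +{$,a}
  FOLLOW(S)={$,a,b}  FOLLOW(A)={$,a,b}  FOLLOW(B)={$,a,b}  FOLLOW(C)={$,a,b}
[3] (stable)
  FOLLOW(S)={$,a,b}  FOLLOW(A)={$,a,b}  FOLLOW(B)={$,a,b}  FOLLOW(C)={$,a,b}

FOLLOW(S) = ["$", "a", "b"]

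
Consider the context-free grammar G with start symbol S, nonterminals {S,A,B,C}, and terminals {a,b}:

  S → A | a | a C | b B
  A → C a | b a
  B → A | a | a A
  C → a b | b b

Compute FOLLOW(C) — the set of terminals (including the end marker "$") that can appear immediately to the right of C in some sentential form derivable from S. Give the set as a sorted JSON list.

FIRST iteration:
pass 1:
  A via A→b a: +{b}
  B via B→A: +{b}
  B via B→a: +{a}
  C via C→a b: +{a}
  C via C→b b: +{b}
  S via S→A: +{b}
  S via S→a: +{a}
  S: {a,b}  A: {b}  B: {a,b}  C: {a,b}
pass 2:
  A via A→C a: +{a}
  S: {a,b}  A: {a,b}  B: {a,b}  C: {a,b}
pass 3: (stable)
  S: {a,b}  A: {a,b}  B: {a,b}  C: {a,b}

FOLLOW iteration:
FOLLOW(S) := {$}
pass 1:
  A→C a: FOLLOW(C) ⊇ FIRST(a) = {a}; new: +{a}
  S→A: FOLLOW(A) ⊇ FOLLOW(S) ⊇ {$}; new: +{$}
  S→a C: FOLLOW(C) ⊇ FOLLOW(S) ⊇ {$}; new: +{$}
  S→b B: FOLLOW(B) ⊇ FOLLOW(S) ⊇ {$}; new: +{$}
  S: {$}  A: {$}  B: {$}  C: {$,a}
pass 2: — fixpoint
  S: {$}  A: {$}  B: {$}  C: {$,a}

FOLLOW(C) = ["$", "a"]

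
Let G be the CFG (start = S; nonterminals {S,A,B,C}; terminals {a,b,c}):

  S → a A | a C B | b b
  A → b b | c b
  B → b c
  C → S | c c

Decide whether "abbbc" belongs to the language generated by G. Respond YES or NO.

Convert to CNF:
  S -> T0 T0 | T2 A | T2 X4
  A -> T0 T0 | T1 T0
  B -> T0 T1
  C -> T0 T0 | T1 T1 | T2 A | T2 X3
  T0 -> b
  T1 -> c
  T2 -> a
  X3 -> C B
  X4 -> C B

CYK table (by increasing span):
  cell(0,0) a: {T2}  orig:{}
  cell(1,1) b: {T0}  orig:{}
  cell(2,2) b: {T0}  orig:{}
  cell(3,3) b: {T0}  orig:{}
  cell(4,4) c: {T1}  orig:{}
  cell(0,1) ab: ∅
  cell(1,2) bb: {A,C,S}
  cell(2,3) bb: {A,C,S}
  cell(3,4) bc: {B}
  cell(0,2) abb: {C,S}
  cell(1,3) bbb: ∅
  cell(2,4) bbc: ∅
  cell(0,3) abbb: ∅
  cell(1,4) bbbc: {X3,X4}  orig:{}
  cell(0,4) abbbc: {C,S,X3,X4}  orig:{C,S}

S ∈ T[0,4] ⇒ YES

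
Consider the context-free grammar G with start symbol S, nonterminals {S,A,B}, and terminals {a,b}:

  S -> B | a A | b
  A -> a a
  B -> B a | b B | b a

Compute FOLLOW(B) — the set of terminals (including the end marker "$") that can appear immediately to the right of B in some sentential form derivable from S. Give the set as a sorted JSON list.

FIRST sets, iterate to fixpoint:
round 1:
  A via A→a a: +{a}
  B via B→b B: +{b}
  S via S→B: +{b}
  S via S→a A: +{a}
  FIRST(S)={a,b}  FIRST(A)={a}  FIRST(B)={b}
round 2: — fixpoint
  FIRST(S)={a,b}  FIRST(A)={a}  FIRST(B)={b}

FOLLOW sets:
initialize: $ ∈ FOLLOW(S)
iter 1:
  B→B a: FOLLOW(B) ⊇ FIRST(a) = {a}; new: +{a}
  S→B: FOLLOW(B) ⊇ FOLLOW(S) ⊇ {$}; new: +{$}
  S→a A: FOLLOW(A) ⊇ FOLLOW(S) ⊇ {$}; new: +{$}
  S: {$}  A: {$}  B: {$,a}
iter 2: done
  S: {$}  A: {$}  B: {$,a}

FOLLOW(B) = ["$", "a"]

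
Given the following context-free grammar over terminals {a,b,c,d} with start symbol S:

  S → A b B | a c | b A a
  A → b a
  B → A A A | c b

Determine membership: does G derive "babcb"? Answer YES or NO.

Convert to CNF:
  S -> A X4 | T0 X5 | T1 T2
  A -> T0 T1
  B -> A X3 | T2 T0
  T0 -> b
  T1 -> a
  T2 -> c
  X3 -> A A
  X4 -> T0 B
  X5 -> A T1

Fill CYK table bottom-up:
  cell(0,0) b: {T0}  orig:{}
  cell(1,1) a: {T1}  orig:{}
  cell(2,2) b: {T0}  orig:{}
  cell(3,3) c: {T2}  orig:{}
  cell(4,4) b: {T0}  orig:{}
  cell(0,1) ba: {A}
  cell(1,2) ab: ∅
  cell(2,3) bc: ∅
  cell(3,4) cb: {B}
  cell(0,2) bab: ∅
  cell(1,3) abc: ∅
  cell(2,4) bcb: {X4}  orig:{}
  cell(0,3) babc: ∅
  cell(1,4) abcb: ∅
  cell(0,4) babcb: {S}

S ∈ T[0,4] ⇒ YES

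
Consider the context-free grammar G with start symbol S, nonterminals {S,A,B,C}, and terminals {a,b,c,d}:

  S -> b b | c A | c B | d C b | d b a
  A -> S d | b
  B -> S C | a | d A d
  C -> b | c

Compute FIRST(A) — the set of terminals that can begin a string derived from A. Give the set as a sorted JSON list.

FIRST iteration:
[1]
  A via A→b: +{b}
  B via B→a: +{a}
  B via B→d A d: +{d}
  C via C→b: +{b}
  C via C→c: +{c}
  S via S→b b: +{b}
  S via S→c A: +{c}
  S via S→d C b: +{d}
  S: {b,c,d}  A: {b}  B: {a,d}  C: {b,c}
[2]
  A via A→S d: +{c,d}
  B via B→S C: +{b,c}
  S: {b,c,d}  A: {b,c,d}  B: {a,b,c,d}  C: {b,c}
[3] done
  S: {b,c,d}  A: {b,c,d}  B: {a,b,c,d}  C: {b,c}

FIRST(A) = ["b", "c", "d"]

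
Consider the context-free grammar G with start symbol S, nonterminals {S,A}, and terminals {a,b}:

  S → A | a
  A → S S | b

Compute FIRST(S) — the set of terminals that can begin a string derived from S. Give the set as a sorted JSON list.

FIRST sets, iterate to fixpoint:
iter 1:
  A via A→b: +{b}
  S via S→A: +{b}
  S via S→a: +{a}
  S: {a,b}  A: {b}
iter 2:
  A via A→S S: +{a}
  S: {a,b}  A: {a,b}
iter 3: done
  S: {a,b}  A: {a,b}

FIRST(S) = ["a", "b"]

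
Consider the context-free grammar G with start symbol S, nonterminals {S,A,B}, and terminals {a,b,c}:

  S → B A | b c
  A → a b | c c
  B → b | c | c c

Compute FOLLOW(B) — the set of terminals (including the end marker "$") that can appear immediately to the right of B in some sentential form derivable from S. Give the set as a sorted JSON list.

FIRST iteration:
[1]
  A via A→a b: +{a}
  A via A→c c: +{c}
  B via B→b: +{b}
  B via B→c: +{c}
  S via S→B A: +{b,c}
  FIRST[S]={b,c}  FIRST[A]={a,c}  FIRST[B]={b,c}
[2] — fixpoint
  FIRST[S]={b,c}  FIRST[A]={a,c}  FIRST[B]={b,c}

FOLLOW sets:
initialize: $ ∈ FOLLOW(S)
[1]
  S→B A: FOLLOW(B) ⊇ FIRST(A) = {a,c}; new: +{a,c}
  S→B A: FOLLOW(A) ⊇ FOLLOW(S) ⊇ {$}; new: +{$}
  S: {$}  A: {$}  B: {a,c}
[2] — fixpoint
  S: {$}  A: {$}  B: {a,c}

FOLLOW(B) = ["a", "c"]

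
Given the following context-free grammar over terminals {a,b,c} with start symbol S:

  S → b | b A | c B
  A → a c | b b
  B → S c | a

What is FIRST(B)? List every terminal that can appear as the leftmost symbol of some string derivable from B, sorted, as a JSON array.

FIRST iteration:
pass 1:
  A via A→a c: +{a}
  A via A→b b: +{b}
  B via B→a: +{a}
  S via S→b: +{b}
  S via S→c B: +{c}
  FIRST(S)={b,c}  FIRST(A)={a,b}  FIRST(B)={a}
pass 2:
  B via B→S c: +{b,c}
  FIRST(S)={b,c}  FIRST(A)={a,b}  FIRST(B)={a,b,c}
pass 3: — fixpoint
  FIRST(S)={b,c}  FIRST(A)={a,b}  FIRST(B)={a,b,c}

FIRST(B) = ["a", "b", "c"]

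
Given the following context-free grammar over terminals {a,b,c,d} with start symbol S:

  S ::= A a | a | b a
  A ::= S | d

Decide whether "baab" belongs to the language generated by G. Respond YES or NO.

CNF form of G:
  S -> A T0 | T1 T0 | a
  A -> A T0 | T1 T0 | a | d
  T0 -> a
  T1 -> b

CYK table (by increasing span):
  cell(0,0) b: {T1}  orig:{}
  cell(1,1) a: {A,S,T0}  orig:{A,S}
  cell(2,2) a: {A,S,T0}  orig:{A,S}
  cell(3,3) b: {T1}  orig:{}
  cell(0,1) ba: {A,S}
  cell(1,2) aa: {A,S}
  cell(2,3) ab: ∅
  cell(0,2) baa: {A,S}
  cell(1,3) aab: ∅
  cell(0,3) baab: ∅

S ∉ T[0,3] ⇒ NO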